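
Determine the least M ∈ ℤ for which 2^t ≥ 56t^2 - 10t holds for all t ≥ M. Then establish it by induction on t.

At t = 13: 8192 < 9334, so the inequality fails and M ≥ 14. We prove 2^t ≥ 56t^2 - 10t for all t ≥ 14.
For the base case t = 14: 2^t = 16384 and 56t^2 - 10t = 10836, so 16384 ≥ 10836.
Inductive step: suppose the statement holds for some j ≥ 14, so 2^j ≥ 56j^2 - 10j.
Then 2^(j + 1) = 2·(2^j) ≥ 2·(56j^2 - 10j).
Also, for j ≥ 14 we have 2·(56j^2 - 10j) ≥ 56(j+1)^2 - 10(j+1), since 2·(56j^2 - 10j) − (56(j+1)^2 - 10(j+1)) = 56j^2 - 122j - 46, which is nonnegative for all j ≥ 14.
Combining, 2^(j + 1) ≥ 56(j+1)^2 - 10(j+1).
By induction, the statement is established for all t ≥ 14.
Hence the smallest such M is 14.

M = 14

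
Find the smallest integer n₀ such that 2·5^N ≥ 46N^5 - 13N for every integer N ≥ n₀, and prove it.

At N = 8: 781250 < 1507224, so the inequality fails and n₀ ≥ 9. We prove 2·5^N ≥ 46N^5 - 13N for all N ≥ 9.
Base case (N = 9): 2·5^N = 3906250 and 46N^5 - 13N = 2716137, so 3906250 ≥ 2716137.
Inductive step: suppose the statement holds for some j ≥ 9, so 2·5^j ≥ 46j^5 - 13j.
Then 2·5^(j + 1) = 5·(2·5^j) ≥ 5·(46j^5 - 13j).
Also, for j ≥ 9 we have 5·(46j^5 - 13j) ≥ 46(j+1)^5 - 13(j+1), since 5·(46j^5 - 13j) − (46(j+1)^5 - 13(j+1)) = 184j^5 - 230j^4 - 460j^3 - 460j^2 - 282j - 33, which is nonnegative for all j ≥ 9.
Combining, 2·5^(j + 1) ≥ 46(j+1)^5 - 13(j+1).
Hence, by induction on N, the claim holds for every N ≥ 9.
Hence the smallest such n₀ is 9.

n₀ = 9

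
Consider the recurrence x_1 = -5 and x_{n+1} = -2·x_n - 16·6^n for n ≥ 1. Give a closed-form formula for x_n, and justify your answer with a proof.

Computing the first terms: x_1 = -5, x_2 = -86, x_3 = -404. This suggests x_n = 7(-2)^(n - 1) - 2·6^n.
For the base case n = 1: the formula gives -5 = -5 = x_1.
Inductive step: assume the claim holds for n = r, so x_r = 7(-2)^(r - 1) - 2·6^r.
Then x_{r+1} = -2·x_r - 16·6^r = -2·(7(-2)^(r - 1) - 2·6^r) - 16·6^r = 7(-2)^r - 2·6^(r + 1) = 7(-2)^((r+1) - 1) - 2·6^(r+1),
which is the claimed formula at n = r+1.
This completes the induction.

x_n = 7(-2)^(n - 1) - 2·6^n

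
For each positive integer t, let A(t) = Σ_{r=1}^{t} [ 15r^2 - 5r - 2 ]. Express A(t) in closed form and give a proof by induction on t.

We claim A(t) = t(5t^2 + 5t - 2) for all t ≥ 1.
When t = 1: A(1) = 8, and the closed form gives 8. They agree.
For the inductive step, assume it holds for an arbitrary r ≥ 1, so A(r) = r(5r^2 + 5r - 2).
Then A(r+1) = A(r) + (15r^2 + 25r + 8) = (r(5r^2 + 5r - 2)) + (15r^2 + 25r + 8).
Simplifying, A(r+1) = (r + 1)(5r^2 + 15r + 8) = (r+1)(5(r+1)^2 + 5(r+1) - 2),
which is the closed form with t = r+1.
Hence, by induction on t, the claim holds for every t ≥ 1.

A(t) = t(5t^2 + 5t - 2)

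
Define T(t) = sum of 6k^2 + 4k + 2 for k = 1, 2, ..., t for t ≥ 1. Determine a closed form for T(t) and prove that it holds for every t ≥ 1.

T(t) = t(2t^2 + 5t + 5)

We claim T(t) = t(2t^2 + 5t + 5) for all t ≥ 1.
Base case (t = 1): T(1) = 12, and the closed form gives 12. They agree.
Inductive step: suppose the statement holds for some k ≥ 1, so T(k) = k(2k^2 + 5k + 5).
Then T(k+1) = T(k) + (6k^2 + 16k + 12) = (k(2k^2 + 5k + 5)) + (6k^2 + 16k + 12).
Simplifying, T(k+1) = (k + 1)(2k^2 + 9k + 12) = (k+1)(2(k+1)^2 + 5(k+1) + 5),
which is the closed form with t = k+1.
Hence, by induction on t, the claim holds for every t ≥ 1.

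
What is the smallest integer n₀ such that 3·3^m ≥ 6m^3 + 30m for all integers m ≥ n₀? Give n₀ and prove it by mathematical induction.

At m = 5: 729 < 900, so the inequality fails and n₀ ≥ 6. We prove 3·3^m ≥ 6m^3 + 30m for all m ≥ 6.
Base case (m = 6): 3·3^m = 2187 and 6m^3 + 30m = 1476, so 2187 ≥ 1476.
Suppose the result is true for m = k, so 3·3^k ≥ 6k^3 + 30k.
Then 3·3^(k + 1) = 3·(3·3^k) ≥ 3·(6k^3 + 30k).
Also, for k ≥ 6 we have 3·(6k^3 + 30k) ≥ 6(k+1)^3 + 30(k+1), since 3·(6k^3 + 30k) − (6(k+1)^3 + 30(k+1)) = 12k^3 - 18k^2 + 42k - 36, which is nonnegative for all k ≥ 6.
Combining, 3·3^(k + 1) ≥ 6(k+1)^3 + 30(k+1).
By the principle of mathematical induction, the result holds for all m ≥ 6.
Hence the smallest such n₀ is 6.

n₀ = 6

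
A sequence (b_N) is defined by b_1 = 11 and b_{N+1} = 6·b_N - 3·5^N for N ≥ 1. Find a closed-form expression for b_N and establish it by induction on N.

b_N = 3·5^N - 4·6^(N - 1)

Computing the first terms: b_1 = 11, b_2 = 51, b_3 = 231. This suggests b_N = 3·5^N - 4·6^(N - 1).
For the base case N = 1: the formula gives 11 = 11 = b_1.
Suppose the result is true for N = j, so b_j = 3·5^j - 4·6^(j - 1).
Then b_{j+1} = 6·b_j - 3·5^j = 6·(3·5^j - 4·6^(j - 1)) - 3·5^j = 3·5^(j + 1) - 4·6^j = 3·5^(j+1) - 4·6^((j+1) - 1),
which is the claimed formula at N = j+1.
This completes the induction.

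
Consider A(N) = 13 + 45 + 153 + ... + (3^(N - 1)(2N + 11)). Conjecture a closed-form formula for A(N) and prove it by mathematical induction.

We claim A(N) = 3^N(N + 5) - 5 for all N ≥ 1.
Base case (N = 1): A(1) = 13, and the closed form gives 13. They agree.
Inductive step: assume the claim holds for N = p, so A(p) = 3^p(p + 5) - 5.
Then A(p+1) = A(p) + (3^p(2p + 13)) = (3^p(p + 5) - 5) + (3^p(2p + 13)).
Simplifying, A(p+1) = 3·3^p·p + 18·3^p - 5 = 3^(p+1)((p+1) + 5) - 5,
which is the closed form with N = p+1.
This completes the induction.

A(N) = 3^N(N + 5) - 5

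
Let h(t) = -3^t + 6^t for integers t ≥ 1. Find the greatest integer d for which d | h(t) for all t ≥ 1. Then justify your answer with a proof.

Computing the first values: h(1) = 3 and h(2) = 27; gcd(3, 27) = 3, so d ≤ 3.
We prove 3 | -3^t + 6^t for all t ≥ 1 by induction on t.
Base step (t = 1): h(1) = 3 = 3·(1), so 3 | h(1).
Inductive step: assume the claim holds for t = i, i.e. 3 | h(i). Then
6^{i+1} − 3^{i+1} = 6·6^i − 3·3^i = 6·(6^i − 3^i) + (3)·3^i. The first term is divisible by 3 by the inductive hypothesis, and the second term (3)·3^i is divisible by 3 since 3 | 3. Hence 3 | h(i+1).
By induction, the statement is established for all t ≥ 1.
Therefore the largest such d is 3.

d = 3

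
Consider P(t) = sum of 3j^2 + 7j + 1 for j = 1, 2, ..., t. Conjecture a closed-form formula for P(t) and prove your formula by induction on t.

We claim P(t) = t(t^2 + 5t + 5) for all t ≥ 1.
Base step (t = 1): P(1) = 11, and the closed form gives 11. They agree.
Inductive step: suppose the statement holds for some j ≥ 1, so P(j) = j(j^2 + 5j + 5).
Then P(j+1) = P(j) + (3j^2 + 13j + 11) = (j(j^2 + 5j + 5)) + (3j^2 + 13j + 11).
Simplifying, P(j+1) = (j + 1)(j^2 + 7j + 11) = (j+1)((j+1)^2 + 5(j+1) + 5),
which is the closed form with t = j+1.
By the principle of mathematical induction, the result holds for all t ≥ 1.

P(t) = t(t^2 + 5t + 5)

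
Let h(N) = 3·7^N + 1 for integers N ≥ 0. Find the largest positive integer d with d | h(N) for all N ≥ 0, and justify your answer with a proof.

Computing the first values: h(0) = 4 and h(1) = 22; gcd(4, 22) = 2, so d ≤ 2.
We prove 2 | 3·7^N + 1 for all N ≥ 0 by induction on N.
Base case (N = 0): h(0) = 4 = 2·(2), so 2 | h(0).
Inductive step: assume the claim holds for N = p, i.e. 2 | h(p). Then
h(p+1) = 3·7^(p+1) + 1 = 7·(3·7^p + 1) - 6 = 7·h(p) - 6. The first term is divisible by 2 by the inductive hypothesis, and -6 is divisible by 2. Hence 2 | h(p+1).
By induction, the statement is established for all N ≥ 0.
Therefore the largest such d is 2.

d = 2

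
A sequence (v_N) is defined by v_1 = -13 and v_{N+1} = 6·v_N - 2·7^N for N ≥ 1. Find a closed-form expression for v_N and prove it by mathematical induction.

Computing the first terms: v_1 = -13, v_2 = -92, v_3 = -650. This suggests v_N = 6^(N - 1) - 2·7^N.
For the base case N = 1: the formula gives -13 = -13 = v_1.
Inductive step: assume the claim holds for N = m, so v_m = 6^(m - 1) - 2·7^m.
Then v_{m+1} = 6·v_m - 2·7^m = 6·(6^(m - 1) - 2·7^m) - 2·7^m = 6^m - 2·7^(m + 1) = 6^((m+1) - 1) - 2·7^(m+1),
which is the claimed formula at N = m+1.
This completes the induction.

v_N = 6^(N - 1) - 2·7^N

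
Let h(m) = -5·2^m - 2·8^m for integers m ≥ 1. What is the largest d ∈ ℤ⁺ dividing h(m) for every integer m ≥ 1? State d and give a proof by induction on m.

d = 2

Computing the first values: h(1) = -26 and h(2) = -148; gcd(-26, -148) = 2, so d ≤ 2.
We prove 2 | -5·2^m - 2·8^m for all m ≥ 1 by induction on m.
For the base case m = 1: h(1) = -26 = 2·(-13), so 2 | h(1).
Suppose the result is true for m = i, i.e. 2 | h(i). Then
h(i+1) − 8·h(i) = (-5·2^(i+1) - 2·8^(i+1)) − 8·(-5·2^i - 2·8^i) = (-5)·2^i·(2 − 8) = (30)·2^i. Since 2 | h(i) by the inductive hypothesis, 2 | 8·h(i); and 2 | 30 since 30 = 2·15. Therefore 2 | h(i+1).
By induction, the statement is established for all m ≥ 1.
Therefore the largest such d is 2.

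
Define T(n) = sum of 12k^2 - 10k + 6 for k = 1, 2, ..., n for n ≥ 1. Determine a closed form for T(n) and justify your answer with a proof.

T(n) = n(4n^2 + n + 3)

We claim T(n) = n(4n^2 + n + 3) for all n ≥ 1.
Base step (n = 1): T(1) = 8, and the closed form gives 8. They agree.
Suppose the result is true for n = k, so T(k) = k(4k^2 + k + 3).
Then T(k+1) = T(k) + (12k^2 + 14k + 8) = (k(4k^2 + k + 3)) + (12k^2 + 14k + 8).
Simplifying, T(k+1) = (k + 1)(4k^2 + 9k + 8) = (k+1)(4(k+1)^2 + (k+1) + 3),
which is the closed form with n = k+1.
This completes the induction.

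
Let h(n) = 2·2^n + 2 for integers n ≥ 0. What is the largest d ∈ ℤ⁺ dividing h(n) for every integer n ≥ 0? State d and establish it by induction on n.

d = 2

Computing the first values: h(0) = 4 and h(1) = 6; gcd(4, 6) = 2, so d ≤ 2.
We prove 2 | 2·2^n + 2 for all n ≥ 0 by induction on n.
For the base case n = 0: h(0) = 4 = 2·(2), so 2 | h(0).
Inductive step: suppose the statement holds for some j ≥ 0, i.e. 2 | h(j). Then
h(j+1) = 2·2^(j+1) + 2 = 2·(2·2^j + 2) - 2 = 2·h(j) - 2. The first term is divisible by 2 by the inductive hypothesis, and -2 is divisible by 2. Hence 2 | h(j+1).
Hence, by induction on n, the claim holds for every n ≥ 0.
Therefore the largest such d is 2.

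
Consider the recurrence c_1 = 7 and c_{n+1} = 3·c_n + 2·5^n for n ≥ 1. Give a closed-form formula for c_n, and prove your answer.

Computing the first terms: c_1 = 7, c_2 = 31, c_3 = 143. This suggests c_n = 2·3^(n - 1) + 5^n.
Base case (n = 1): the formula gives 7 = 7 = c_1.
Inductive step: suppose the statement holds for some j ≥ 1, so c_j = 2·3^(j - 1) + 5^j.
Then c_{j+1} = 3·c_j + 2·5^j = 3·(2·3^(j - 1) + 5^j) + 2·5^j = 2·3^j + 5^(j + 1) = 2·3^((j+1) - 1) + 5^(j+1),
which is the claimed formula at n = j+1.
This completes the induction.

c_n = 2·3^(n - 1) + 5^n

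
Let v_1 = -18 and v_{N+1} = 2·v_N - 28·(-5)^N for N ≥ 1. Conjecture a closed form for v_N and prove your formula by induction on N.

v_N = 4(-5)^N + 2^N

Computing the first terms: v_1 = -18, v_2 = 104, v_3 = -492. This suggests v_N = 4(-5)^N + 2^N.
When N = 1: the formula gives -18 = -18 = v_1.
Inductive step: suppose the statement holds for some i ≥ 1, so v_i = 4(-5)^i + 2^i.
Then v_{i+1} = 2·v_i - 28·(-5)^i = 2·(4(-5)^i + 2^i) - 28·(-5)^i = 4(-5)^(i + 1) + 2^(i + 1),
which is the claimed formula at N = i+1.
Hence, by induction on N, the claim holds for every N ≥ 1.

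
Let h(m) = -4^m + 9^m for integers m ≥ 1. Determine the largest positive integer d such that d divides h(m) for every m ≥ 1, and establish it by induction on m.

d = 5

Computing the first values: h(1) = 5 and h(2) = 65; gcd(5, 65) = 5, so d ≤ 5.
We prove 5 | -4^m + 9^m for all m ≥ 1 by induction on m.
For the base case m = 1: h(1) = 5 = 5·(1), so 5 | h(1).
Inductive step: assume the claim holds for m = k, i.e. 5 | h(k). Then
9^{k+1} − 4^{k+1} = 9·9^k − 4·4^k = 9·(9^k − 4^k) + (5)·4^k. The first term is divisible by 5 by the inductive hypothesis, and the second term (5)·4^k is divisible by 5 since 5 | 5. Hence 5 | h(k+1).
This completes the induction.
Therefore the largest such d is 5.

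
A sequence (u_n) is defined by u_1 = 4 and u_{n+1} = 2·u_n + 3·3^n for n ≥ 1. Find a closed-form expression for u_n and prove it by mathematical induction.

Computing the first terms: u_1 = 4, u_2 = 17, u_3 = 61. This suggests u_n = -5·2^(n - 1) + 3^(n + 1).
Base step (n = 1): the formula gives 4 = 4 = u_1.
Inductive step: assume the claim holds for n = m, so u_m = -5·2^(m - 1) + 3^(m + 1).
Then u_{m+1} = 2·u_m + 3·3^m = 2·(-5·2^(m - 1) + 3^(m + 1)) + 3·3^m = -5·2^m + 3^(m + 2) = -5·2^((m+1) - 1) + 3^((m+1) + 1),
which is the claimed formula at n = m+1.
This completes the induction.

u_n = -5·2^(n - 1) + 3^(n + 1)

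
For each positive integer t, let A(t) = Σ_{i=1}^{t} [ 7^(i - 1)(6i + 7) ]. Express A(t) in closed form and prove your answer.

A(t) = 7^t(t + 1) - 1

We claim A(t) = 7^t(t + 1) - 1 for all t ≥ 1.
For the base case t = 1: A(1) = 13, and the closed form gives 13. They agree.
For the inductive step, assume it holds for an arbitrary i ≥ 1, so A(i) = 7^i(i + 1) - 1.
Then A(i+1) = A(i) + (7^i(6i + 13)) = (7^i(i + 1) - 1) + (7^i(6i + 13)).
Simplifying, A(i+1) = 7·7^i·i + 14·7^i - 1 = 7^(i+1)((i+1) + 1) - 1,
which is the closed form with t = i+1.
By the principle of mathematical induction, the result holds for all t ≥ 1.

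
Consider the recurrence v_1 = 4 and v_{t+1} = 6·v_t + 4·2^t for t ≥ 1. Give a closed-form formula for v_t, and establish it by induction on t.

Computing the first terms: v_1 = 4, v_2 = 32, v_3 = 208. This suggests v_t = -2^t + 6^t.
When t = 1: the formula gives 4 = 4 = v_1.
Inductive step: suppose the statement holds for some r ≥ 1, so v_r = -2^r + 6^r.
Then v_{r+1} = 6·v_r + 4·2^r = 6·(-2^r + 6^r) + 4·2^r = -2^(r + 1) + 6^(r + 1),
which is the claimed formula at t = r+1.
Hence, by induction on t, the claim holds for every t ≥ 1.

v_t = -2^t + 6^t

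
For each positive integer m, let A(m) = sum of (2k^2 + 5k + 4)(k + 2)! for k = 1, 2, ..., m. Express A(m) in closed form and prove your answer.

A(m) = (2m + 1)(m + 3)! - 6

We claim A(m) = (2m + 1)(m + 3)! - 6 for all m ≥ 1.
For the base case m = 1: A(1) = 66, and the closed form gives 66. They agree.
Inductive step: suppose the statement holds for some k ≥ 1, so A(k) = (2k + 1)(k + 3)! - 6.
Then A(k+1) = A(k) + ((2k^2 + 9k + 11)(k + 3)!) = ((2k + 1)(k + 3)! - 6) + ((2k^2 + 9k + 11)(k + 3)!).
Simplifying, A(k+1) = (2(k+1) + 1)((k+1) + 3)! - 6,
which is the closed form with m = k+1.
By the principle of mathematical induction, the result holds for all m ≥ 1.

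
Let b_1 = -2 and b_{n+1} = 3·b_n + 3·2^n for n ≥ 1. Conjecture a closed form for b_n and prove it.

Computing the first terms: b_1 = -2, b_2 = 0, b_3 = 12. This suggests b_n = -3·2^n + 4·3^(n - 1).
Base step (n = 1): the formula gives -2 = -2 = b_1.
Suppose the result is true for n = r, so b_r = -3·2^r + 4·3^(r - 1).
Then b_{r+1} = 3·b_r + 3·2^r = 3·(-3·2^r + 4·3^(r - 1)) + 3·2^r = -3·2^(r + 1) + 4·3^r = -3·2^(r+1) + 4·3^((r+1) - 1),
which is the claimed formula at n = r+1.
Hence, by induction on n, the claim holds for every n ≥ 1.

b_n = -3·2^n + 4·3^(n - 1)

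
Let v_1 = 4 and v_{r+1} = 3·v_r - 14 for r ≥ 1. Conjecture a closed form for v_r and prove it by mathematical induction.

Computing the first terms: v_1 = 4, v_2 = -2, v_3 = -20. This suggests v_r = -3^r + 7.
When r = 1: the formula gives 4 = 4 = v_1.
Inductive step: assume the claim holds for r = m, so v_m = -3^m + 7.
Then v_{m+1} = 3·v_m - 14 = 3·(-3^m + 7) - 14 = -3^(m + 1) + 7,
which is the claimed formula at r = m+1.
By induction, the statement is established for all r ≥ 1.

v_r = -3^r + 7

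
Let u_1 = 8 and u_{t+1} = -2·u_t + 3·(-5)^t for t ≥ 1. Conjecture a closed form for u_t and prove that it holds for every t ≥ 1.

u_t = 3(-2)^(t - 1) - (-5)^t

Computing the first terms: u_1 = 8, u_2 = -31, u_3 = 137. This suggests u_t = 3(-2)^(t - 1) - (-5)^t.
Base step (t = 1): the formula gives 8 = 8 = u_1.
Suppose the result is true for t = j, so u_j = 3(-2)^(j - 1) - (-5)^j.
Then u_{j+1} = -2·u_j + 3·(-5)^j = -2·(3(-2)^(j - 1) - (-5)^j) + 3·(-5)^j = 3(-2)^j - (-5)^(j + 1) = 3(-2)^((j+1) - 1) - (-5)^(j+1),
which is the claimed formula at t = j+1.
By induction, the statement is established for all t ≥ 1.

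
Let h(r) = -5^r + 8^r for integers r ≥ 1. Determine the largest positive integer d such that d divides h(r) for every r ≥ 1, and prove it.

Computing the first values: h(1) = 3 and h(2) = 39; gcd(3, 39) = 3, so d ≤ 3.
We prove 3 | -5^r + 8^r for all r ≥ 1 by induction on r.
For the base case r = 1: h(1) = 3 = 3·(1), so 3 | h(1).
Inductive step: assume the claim holds for r = j, i.e. 3 | h(j). Then
8^{j+1} − 5^{j+1} = 8·8^j − 5·5^j = 8·(8^j − 5^j) + (3)·5^j. The first term is divisible by 3 by the inductive hypothesis, and the second term (3)·5^j is divisible by 3 since 3 | 3. Hence 3 | h(j+1).
By the principle of mathematical induction, the result holds for all r ≥ 1.
Therefore the largest such d is 3.

d = 3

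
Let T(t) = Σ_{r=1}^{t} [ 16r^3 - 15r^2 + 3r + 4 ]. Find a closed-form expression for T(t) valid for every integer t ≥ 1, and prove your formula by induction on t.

T(t) = t(4t^3 + 3t^2 - 2t + 3)

We claim T(t) = t(4t^3 + 3t^2 - 2t + 3) for all t ≥ 1.
When t = 1: T(1) = 8, and the closed form gives 8. They agree.
Suppose the result is true for t = r, so T(r) = r(4r^3 + 3r^2 - 2r + 3).
Then T(r+1) = T(r) + (16r^3 + 33r^2 + 21r + 8) = (r(4r^3 + 3r^2 - 2r + 3)) + (16r^3 + 33r^2 + 21r + 8).
Simplifying, T(r+1) = (r + 1)(4r^3 + 15r^2 + 16r + 8) = (r+1)(4(r+1)^3 + 3(r+1)^2 - 2(r+1) + 3),
which is the closed form with t = r+1.
This completes the induction.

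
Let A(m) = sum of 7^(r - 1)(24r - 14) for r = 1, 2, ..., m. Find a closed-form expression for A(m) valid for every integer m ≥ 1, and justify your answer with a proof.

A(m) = 7^m(4m - 3) + 3

We claim A(m) = 7^m(4m - 3) + 3 for all m ≥ 1.
When m = 1: A(1) = 10, and the closed form gives 10. They agree.
Suppose the result is true for m = r, so A(r) = 7^r(4r - 3) + 3.
Then A(r+1) = A(r) + (7^r(24r + 10)) = (7^r(4r - 3) + 3) + (7^r(24r + 10)).
Simplifying, A(r+1) = 28·7^r·r + 7·7^r + 3 = 7^(r+1)(4(r+1) - 3) + 3,
which is the closed form with m = r+1.
By the principle of mathematical induction, the result holds for all m ≥ 1.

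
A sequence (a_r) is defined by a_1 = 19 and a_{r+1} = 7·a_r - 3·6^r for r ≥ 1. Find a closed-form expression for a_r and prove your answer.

a_r = 3·6^r + 7^(r - 1)

Computing the first terms: a_1 = 19, a_2 = 115, a_3 = 697. This suggests a_r = 3·6^r + 7^(r - 1).
When r = 1: the formula gives 19 = 19 = a_1.
Inductive step: suppose the statement holds for some p ≥ 1, so a_p = 3·6^p + 7^(p - 1).
Then a_{p+1} = 7·a_p - 3·6^p = 7·(3·6^p + 7^(p - 1)) - 3·6^p = 3·6^(p + 1) + 7^p = 3·6^(p+1) + 7^((p+1) - 1),
which is the claimed formula at r = p+1.
By induction, the statement is established for all r ≥ 1.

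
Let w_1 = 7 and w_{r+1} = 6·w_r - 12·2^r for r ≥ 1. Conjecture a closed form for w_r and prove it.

w_r = 3·2^r + 6^(r - 1)

Computing the first terms: w_1 = 7, w_2 = 18, w_3 = 60. This suggests w_r = 3·2^r + 6^(r - 1).
For the base case r = 1: the formula gives 7 = 7 = w_1.
For the inductive step, assume it holds for an arbitrary i ≥ 1, so w_i = 3·2^i + 6^(i - 1).
Then w_{i+1} = 6·w_i - 12·2^i = 6·(3·2^i + 6^(i - 1)) - 12·2^i = 3·2^(i + 1) + 6^i = 3·2^(i+1) + 6^((i+1) - 1),
which is the claimed formula at r = i+1.
By the principle of mathematical induction, the result holds for all r ≥ 1.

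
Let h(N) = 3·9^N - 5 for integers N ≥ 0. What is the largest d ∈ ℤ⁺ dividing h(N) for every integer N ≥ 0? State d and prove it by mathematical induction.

d = 2

Computing the first values: h(0) = -2 and h(1) = 22; gcd(-2, 22) = 2, so d ≤ 2.
We prove 2 | 3·9^N - 5 for all N ≥ 0 by induction on N.
For the base case N = 0: h(0) = -2 = 2·(-1), so 2 | h(0).
Inductive step: assume the claim holds for N = m, i.e. 2 | h(m). Then
h(m+1) = 3·9^(m+1) - 5 = 9·(3·9^m - 5) + 40 = 9·h(m) + 40. The first term is divisible by 2 by the inductive hypothesis, and 40 is divisible by 2. Hence 2 | h(m+1).
Hence, by induction on N, the claim holds for every N ≥ 0.
Therefore the largest such d is 2.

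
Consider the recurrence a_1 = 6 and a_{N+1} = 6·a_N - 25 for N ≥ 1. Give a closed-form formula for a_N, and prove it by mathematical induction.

a_N = 6^(N - 1) + 5

Computing the first terms: a_1 = 6, a_2 = 11, a_3 = 41. This suggests a_N = 6^(N - 1) + 5.
When N = 1: the formula gives 6 = 6 = a_1.
For the inductive step, assume it holds for an arbitrary m ≥ 1, so a_m = 6^(m - 1) + 5.
Then a_{m+1} = 6·a_m - 25 = 6·(6^(m - 1) + 5) - 25 = 6^m + 5 = 6^((m+1) - 1) + 5,
which is the claimed formula at N = m+1.
By induction, the statement is established for all N ≥ 1.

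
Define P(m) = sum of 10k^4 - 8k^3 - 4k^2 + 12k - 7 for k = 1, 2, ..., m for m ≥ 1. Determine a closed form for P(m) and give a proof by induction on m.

P(m) = m(2m^4 + 3m^3 - 2m^2 + 2m - 2)

We claim P(m) = m(2m^4 + 3m^3 - 2m^2 + 2m - 2) for all m ≥ 1.
When m = 1: P(1) = 3, and the closed form gives 3. They agree.
For the inductive step, assume it holds for an arbitrary k ≥ 1, so P(k) = k(2k^4 + 3k^3 - 2k^2 + 2k - 2).
Then P(k+1) = P(k) + (10k^4 + 32k^3 + 32k^2 + 20k + 3) = (k(2k^4 + 3k^3 - 2k^2 + 2k - 2)) + (10k^4 + 32k^3 + 32k^2 + 20k + 3).
Simplifying, P(k+1) = (k + 1)(2k^4 + 11k^3 + 19k^2 + 15k + 3) = (k+1)(2(k+1)^4 + 3(k+1)^3 - 2(k+1)^2 + 2(k+1) - 2),
which is the closed form with m = k+1.
This completes the induction.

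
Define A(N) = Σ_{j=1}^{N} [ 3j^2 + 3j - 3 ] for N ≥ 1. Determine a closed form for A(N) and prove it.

We claim A(N) = N(N^2 + 3N - 1) for all N ≥ 1.
Base step (N = 1): A(1) = 3, and the closed form gives 3. They agree.
For the inductive step, assume it holds for an arbitrary j ≥ 1, so A(j) = j(j^2 + 3j - 1).
Then A(j+1) = A(j) + (3j + 3(j + 1)^2) = (j(j^2 + 3j - 1)) + (3j + 3(j + 1)^2).
Simplifying, A(j+1) = (j + 1)(j^2 + 5j + 3) = (j+1)((j+1)^2 + 3(j+1) - 1),
which is the closed form with N = j+1.
Hence, by induction on N, the claim holds for every N ≥ 1.

A(N) = N(N^2 + 3N - 1)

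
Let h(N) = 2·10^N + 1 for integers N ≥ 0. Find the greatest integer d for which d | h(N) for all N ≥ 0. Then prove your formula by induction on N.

d = 3

Computing the first values: h(0) = 3 and h(1) = 21; gcd(3, 21) = 3, so d ≤ 3.
We prove 3 | 2·10^N + 1 for all N ≥ 0 by induction on N.
Base case (N = 0): h(0) = 3 = 3·(1), so 3 | h(0).
Inductive step: assume the claim holds for N = i, i.e. 3 | h(i). Then
h(i+1) = 2·10^(i+1) + 1 = 10·(2·10^i + 1) - 9 = 10·h(i) - 9. The first term is divisible by 3 by the inductive hypothesis, and -9 is divisible by 3. Hence 3 | h(i+1).
By induction, the statement is established for all N ≥ 0.
Therefore the largest such d is 3.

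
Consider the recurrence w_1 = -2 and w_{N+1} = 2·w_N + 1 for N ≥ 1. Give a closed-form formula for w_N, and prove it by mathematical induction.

Computing the first terms: w_1 = -2, w_2 = -3, w_3 = -5. This suggests w_N = -2^(N - 1) - 1.
For the base case N = 1: the formula gives -2 = -2 = w_1.
Inductive step: assume the claim holds for N = j, so w_j = -2^(j - 1) - 1.
Then w_{j+1} = 2·w_j + 1 = 2·(-2^(j - 1) - 1) + 1 = -2^j - 1 = -2^((j+1) - 1) - 1,
which is the claimed formula at N = j+1.
By induction, the statement is established for all N ≥ 1.

w_N = -2^(N - 1) - 1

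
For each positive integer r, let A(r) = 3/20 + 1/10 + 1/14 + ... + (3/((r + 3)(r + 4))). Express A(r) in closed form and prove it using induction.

A(r) = 3r/(4(r + 4))

We claim A(r) = 3r/(4(r + 4)) for all r ≥ 1.
Base case (r = 1): A(1) = 3/20, and the closed form gives 3/20. They agree.
Suppose the result is true for r = p, so A(p) = 3p/(4(p + 4)).
Then A(p+1) = A(p) + (3/((p + 4)(p + 5))) = (3p/(4(p + 4))) + (3/((p + 4)(p + 5))).
Simplifying, A(p+1) = 3(p + 1)/(4(p + 5)) = 3(p+1)/(4((p+1) + 4)),
which is the closed form with r = p+1.
This completes the induction.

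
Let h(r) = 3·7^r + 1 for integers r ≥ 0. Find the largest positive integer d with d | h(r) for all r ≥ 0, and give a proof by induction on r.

Computing the first values: h(0) = 4 and h(1) = 22; gcd(4, 22) = 2, so d ≤ 2.
We prove 2 | 3·7^r + 1 for all r ≥ 0 by induction on r.
For the base case r = 0: h(0) = 4 = 2·(2), so 2 | h(0).
Suppose the result is true for r = i, i.e. 2 | h(i). Then
h(i+1) = 3·7^(i+1) + 1 = 7·(3·7^i + 1) - 6 = 7·h(i) - 6. The first term is divisible by 2 by the inductive hypothesis, and -6 is divisible by 2. Hence 2 | h(i+1).
By the principle of mathematical induction, the result holds for all r ≥ 0.
Therefore the largest such d is 2.

d = 2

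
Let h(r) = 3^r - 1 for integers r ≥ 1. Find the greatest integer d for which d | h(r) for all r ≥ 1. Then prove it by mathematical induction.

Computing the first values: h(1) = 2 and h(2) = 8; gcd(2, 8) = 2, so d ≤ 2.
We prove 2 | 3^r - 1 for all r ≥ 1 by induction on r.
Base step (r = 1): h(1) = 2 = 2·(1), so 2 | h(1).
For the inductive step, assume it holds for an arbitrary m ≥ 1, i.e. 2 | h(m). Then
3^{m+1} − 1^{m+1} = 3·3^m − 1·1^m = 3·(3^m − 1^m) + (2)·1^m. The first term is divisible by 2 by the inductive hypothesis, and the second term (2)·1^m is divisible by 2 since 2 | 2. Hence 2 | h(m+1).
By induction, the statement is established for all r ≥ 1.
Therefore the largest such d is 2.

d = 2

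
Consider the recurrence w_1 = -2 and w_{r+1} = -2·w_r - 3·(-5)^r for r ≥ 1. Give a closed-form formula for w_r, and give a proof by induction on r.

Computing the first terms: w_1 = -2, w_2 = 19, w_3 = -113. This suggests w_r = 3(-2)^(r - 1) + (-5)^r.
For the base case r = 1: the formula gives -2 = -2 = w_1.
Inductive step: suppose the statement holds for some k ≥ 1, so w_k = 3(-2)^(k - 1) + (-5)^k.
Then w_{k+1} = -2·w_k - 3·(-5)^k = -2·(3(-2)^(k - 1) + (-5)^k) - 3·(-5)^k = 3(-2)^k + (-5)^(k + 1) = 3(-2)^((k+1) - 1) + (-5)^(k+1),
which is the claimed formula at r = k+1.
This completes the induction.

w_r = 3(-2)^(r - 1) + (-5)^r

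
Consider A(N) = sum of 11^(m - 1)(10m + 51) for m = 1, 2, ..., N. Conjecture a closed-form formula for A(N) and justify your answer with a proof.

We claim A(N) = 11^N(N + 5) - 5 for all N ≥ 1.
Base step (N = 1): A(1) = 61, and the closed form gives 61. They agree.
Suppose the result is true for N = m, so A(m) = 11^m(m + 5) - 5.
Then A(m+1) = A(m) + (11^m(10m + 61)) = (11^m(m + 5) - 5) + (11^m(10m + 61)).
Simplifying, A(m+1) = 11·11^m·m + 66·11^m - 5 = 11^(m+1)((m+1) + 5) - 5,
which is the closed form with N = m+1.
By induction, the statement is established for all N ≥ 1.

A(N) = 11^N(N + 5) - 5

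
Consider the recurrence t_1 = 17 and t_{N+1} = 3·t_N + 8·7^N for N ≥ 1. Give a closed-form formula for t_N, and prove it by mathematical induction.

Computing the first terms: t_1 = 17, t_2 = 107, t_3 = 713. This suggests t_N = 3^N + 2·7^N.
Base step (N = 1): the formula gives 17 = 17 = t_1.
Suppose the result is true for N = i, so t_i = 3^i + 2·7^i.
Then t_{i+1} = 3·t_i + 8·7^i = 3·(3^i + 2·7^i) + 8·7^i = 3^(i + 1) + 2·7^(i + 1),
which is the claimed formula at N = i+1.
By the principle of mathematical induction, the result holds for all N ≥ 1.

t_N = 3^N + 2·7^N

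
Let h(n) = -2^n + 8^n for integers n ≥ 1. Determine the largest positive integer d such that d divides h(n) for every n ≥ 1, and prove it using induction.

d = 6

Computing the first values: h(1) = 6 and h(2) = 60; gcd(6, 60) = 6, so d ≤ 6.
We prove 6 | -2^n + 8^n for all n ≥ 1 by induction on n.
Base case (n = 1): h(1) = 6 = 6·(1), so 6 | h(1).
Inductive step: assume the claim holds for n = p, i.e. 6 | h(p). Then
8^{p+1} − 2^{p+1} = 8·8^p − 2·2^p = 8·(8^p − 2^p) + (6)·2^p. The first term is divisible by 6 by the inductive hypothesis, and the second term (6)·2^p is divisible by 6 since 6 | 6. Hence 6 | h(p+1).
This completes the induction.
Therefore the largest such d is 6.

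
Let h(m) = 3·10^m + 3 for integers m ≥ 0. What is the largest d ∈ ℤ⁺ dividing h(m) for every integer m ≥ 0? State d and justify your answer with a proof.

d = 3

Computing the first values: h(0) = 6 and h(1) = 33; gcd(6, 33) = 3, so d ≤ 3.
We prove 3 | 3·10^m + 3 for all m ≥ 0 by induction on m.
Base case (m = 0): h(0) = 6 = 3·(2), so 3 | h(0).
For the inductive step, assume it holds for an arbitrary r ≥ 0, i.e. 3 | h(r). Then
h(r+1) = 3·10^(r+1) + 3 = 10·(3·10^r + 3) - 27 = 10·h(r) - 27. The first term is divisible by 3 by the inductive hypothesis, and -27 is divisible by 3. Hence 3 | h(r+1).
By the principle of mathematical induction, the result holds for all m ≥ 0.
Therefore the largest such d is 3.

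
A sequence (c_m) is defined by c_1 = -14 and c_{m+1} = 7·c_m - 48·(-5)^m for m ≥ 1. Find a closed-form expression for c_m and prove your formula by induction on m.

c_m = 4(-5)^m + 6·7^(m - 1)

Computing the first terms: c_1 = -14, c_2 = 142, c_3 = -206. This suggests c_m = 4(-5)^m + 6·7^(m - 1).
When m = 1: the formula gives -14 = -14 = c_1.
Inductive step: suppose the statement holds for some r ≥ 1, so c_r = 4(-5)^r + 6·7^(r - 1).
Then c_{r+1} = 7·c_r - 48·(-5)^r = 7·(4(-5)^r + 6·7^(r - 1)) - 48·(-5)^r = 4(-5)^(r + 1) + 6·7^r = 4(-5)^(r+1) + 6·7^((r+1) - 1),
which is the claimed formula at m = r+1.
By induction, the statement is established for all m ≥ 1.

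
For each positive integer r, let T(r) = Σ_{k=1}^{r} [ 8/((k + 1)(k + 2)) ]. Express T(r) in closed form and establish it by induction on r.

We claim T(r) = 4r/(r + 2) for all r ≥ 1.
Base step (r = 1): T(1) = 4/3, and the closed form gives 4/3. They agree.
Inductive step: assume the claim holds for r = k, so T(k) = 4k/(k + 2).
Then T(k+1) = T(k) + (8/((k + 2)(k + 3))) = (4k/(k + 2)) + (8/((k + 2)(k + 3))).
Simplifying, T(k+1) = 4(k + 1)/(k + 3) = 4(k+1)/((k+1) + 2),
which is the closed form with r = k+1.
By induction, the statement is established for all r ≥ 1.

T(r) = 4r/(r + 2)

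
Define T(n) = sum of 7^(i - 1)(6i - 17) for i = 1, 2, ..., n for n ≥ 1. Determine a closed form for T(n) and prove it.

T(n) = 7^n(n - 3) + 3

We claim T(n) = 7^n(n - 3) + 3 for all n ≥ 1.
When n = 1: T(1) = -11, and the closed form gives -11. They agree.
Suppose the result is true for n = i, so T(i) = 7^i(i - 3) + 3.
Then T(i+1) = T(i) + (7^i(6i - 11)) = (7^i(i - 3) + 3) + (7^i(6i - 11)).
Simplifying, T(i+1) = 7·7^i·i - 14·7^i + 3 = 7^(i+1)((i+1) - 3) + 3,
which is the closed form with n = i+1.
By induction, the statement is established for all n ≥ 1.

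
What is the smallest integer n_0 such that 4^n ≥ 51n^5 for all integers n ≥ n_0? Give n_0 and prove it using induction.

n_0 = 12

At n = 11: 4194304 < 8213601, so the inequality fails and n_0 ≥ 12. We prove 4^n ≥ 51n^5 for all n ≥ 12.
For the base case n = 12: 4^n = 16777216 and 51n^5 = 12690432, so 16777216 ≥ 12690432.
Inductive step: assume the claim holds for n = m, so 4^m ≥ 51m^5.
Then 4^(m + 1) = 4·(4^m) ≥ 4·(51m^5).
Also, for m ≥ 12 we have 4·(51m^5) ≥ 51(m+1)^5, since 4 ≥ (1 + 1/m)^5 for all m ≥ 12.
Combining, 4^(m + 1) ≥ 51(m+1)^5.
By the principle of mathematical induction, the result holds for all n ≥ 12.
Hence the smallest such n_0 is 12.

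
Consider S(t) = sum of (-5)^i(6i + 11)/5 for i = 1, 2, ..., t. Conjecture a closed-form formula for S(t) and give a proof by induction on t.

We claim S(t) = (-5)^t(t + 2) - 2 for all t ≥ 1.
Base case (t = 1): S(1) = -17, and the closed form gives -17. They agree.
Inductive step: suppose the statement holds for some i ≥ 1, so S(i) = (-5)^i(i + 2) - 2.
Then S(i+1) = S(i) + ((-5)^i(-6i - 17)) = ((-5)^i(i + 2) - 2) + ((-5)^i(-6i - 17)).
Simplifying, S(i+1) = -5(-5)^i·i - 15(-5)^i - 2 = (-5)^(i+1)((i+1) + 2) - 2,
which is the closed form with t = i+1.
This completes the induction.

S(t) = (-5)^t(t + 2) - 2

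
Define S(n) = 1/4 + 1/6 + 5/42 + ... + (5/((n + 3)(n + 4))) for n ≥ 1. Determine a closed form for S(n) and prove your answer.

We claim S(n) = 5n/(4(n + 4)) for all n ≥ 1.
Base step (n = 1): S(1) = 1/4, and the closed form gives 1/4. They agree.
Suppose the result is true for n = k, so S(k) = 5k/(4(k + 4)).
Then S(k+1) = S(k) + (5/((k + 4)(k + 5))) = (5k/(4(k + 4))) + (5/((k + 4)(k + 5))).
Simplifying, S(k+1) = 5(k + 1)/(4(k + 5)) = 5(k+1)/(4((k+1) + 4)),
which is the closed form with n = k+1.
This completes the induction.

S(n) = 5n/(4(n + 4))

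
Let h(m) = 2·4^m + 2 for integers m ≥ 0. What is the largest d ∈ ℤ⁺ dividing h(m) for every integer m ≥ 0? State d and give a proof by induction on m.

Computing the first values: h(0) = 4 and h(1) = 10; gcd(4, 10) = 2, so d ≤ 2.
We prove 2 | 2·4^m + 2 for all m ≥ 0 by induction on m.
When m = 0: h(0) = 4 = 2·(2), so 2 | h(0).
Inductive step: suppose the statement holds for some k ≥ 0, i.e. 2 | h(k). Then
h(k+1) = 2·4^(k+1) + 2 = 4·(2·4^k + 2) - 6 = 4·h(k) - 6. The first term is divisible by 2 by the inductive hypothesis, and -6 is divisible by 2. Hence 2 | h(k+1).
Hence, by induction on m, the claim holds for every m ≥ 0.
Therefore the largest such d is 2.

d = 2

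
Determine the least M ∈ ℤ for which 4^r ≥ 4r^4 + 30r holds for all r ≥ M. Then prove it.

M = 7

At r = 6: 4096 < 5364, so the inequality fails and M ≥ 7. We prove 4^r ≥ 4r^4 + 30r for all r ≥ 7.
For the base case r = 7: 4^r = 16384 and 4r^4 + 30r = 9814, so 16384 ≥ 9814.
Suppose the result is true for r = p, so 4^p ≥ 4p^4 + 30p.
Then 4^(p + 1) = 4·(4^p) ≥ 4·(4p^4 + 30p).
Also, for p ≥ 7 we have 4·(4p^4 + 30p) ≥ 4(p+1)^4 + 30(p+1), since 4·(4p^4 + 30p) − (4(p+1)^4 + 30(p+1)) = 12p^4 - 16p^3 - 24p^2 + 74p - 34, which is nonnegative for all p ≥ 7.
Combining, 4^(p + 1) ≥ 4(p+1)^4 + 30(p+1).
By the principle of mathematical induction, the result holds for all r ≥ 7.
Hence the smallest such M is 7.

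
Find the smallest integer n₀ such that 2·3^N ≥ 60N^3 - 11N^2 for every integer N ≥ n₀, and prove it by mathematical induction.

At N = 9: 39366 < 42849, so the inequality fails and n₀ ≥ 10. We prove 2·3^N ≥ 60N^3 - 11N^2 for all N ≥ 10.
Base case (N = 10): 2·3^N = 118098 and 60N^3 - 11N^2 = 58900, so 118098 ≥ 58900.
For the inductive step, assume it holds for an arbitrary r ≥ 10, so 2·3^r ≥ 60r^3 - 11r^2.
Then 2·3^(r + 1) = 3·(2·3^r) ≥ 3·(60r^3 - 11r^2).
Also, for r ≥ 10 we have 3·(60r^3 - 11r^2) ≥ 60(r+1)^3 - 11(r+1)^2, since 3·(60r^3 - 11r^2) − (60(r+1)^3 - 11(r+1)^2) = 120r^3 - 202r^2 - 158r - 49, which is nonnegative for all r ≥ 10.
Combining, 2·3^(r + 1) ≥ 60(r+1)^3 - 11(r+1)^2.
Hence, by induction on N, the claim holds for every N ≥ 10.
Hence the smallest such n₀ is 10.

n₀ = 10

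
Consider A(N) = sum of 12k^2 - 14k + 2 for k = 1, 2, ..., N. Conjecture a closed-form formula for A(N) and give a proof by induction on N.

We claim A(N) = N(N - 1)(4N + 3) for all N ≥ 1.
Base step (N = 1): A(1) = 0, and the closed form gives 0. They agree.
Inductive step: suppose the statement holds for some k ≥ 1, so A(k) = k(4k^2 - k - 3).
Then A(k+1) = A(k) + (2k(6k + 5)) = (k(4k^2 - k - 3)) + (2k(6k + 5)).
Simplifying, A(k+1) = k(k + 1)(4k + 7) = (k+1)((k+1) - 1)(4(k+1) + 3),
which is the closed form with N = k+1.
This completes the induction.

A(N) = N(N - 1)(4N + 3)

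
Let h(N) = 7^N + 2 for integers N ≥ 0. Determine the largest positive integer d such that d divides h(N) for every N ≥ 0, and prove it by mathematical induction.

Computing the first values: h(0) = 3 and h(1) = 9; gcd(3, 9) = 3, so d ≤ 3.
We prove 3 | 7^N + 2 for all N ≥ 0 by induction on N.
For the base case N = 0: h(0) = 3 = 3·(1), so 3 | h(0).
Suppose the result is true for N = m, i.e. 3 | h(m). Then
h(m+1) = 7^(m+1) + 2 = 7·(7^m + 2) - 12 = 7·h(m) - 12. The first term is divisible by 3 by the inductive hypothesis, and -12 is divisible by 3. Hence 3 | h(m+1).
By induction, the statement is established for all N ≥ 0.
Therefore the largest such d is 3.

d = 3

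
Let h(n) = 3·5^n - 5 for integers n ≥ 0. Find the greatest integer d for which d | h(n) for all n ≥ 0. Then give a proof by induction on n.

d = 2

Computing the first values: h(0) = -2 and h(1) = 10; gcd(-2, 10) = 2, so d ≤ 2.
We prove 2 | 3·5^n - 5 for all n ≥ 0 by induction on n.
Base step (n = 0): h(0) = -2 = 2·(-1), so 2 | h(0).
For the inductive step, assume it holds for an arbitrary m ≥ 0, i.e. 2 | h(m). Then
h(m+1) = 3·5^(m+1) - 5 = 5·(3·5^m - 5) + 20 = 5·h(m) + 20. The first term is divisible by 2 by the inductive hypothesis, and 20 is divisible by 2. Hence 2 | h(m+1).
Hence, by induction on n, the claim holds for every n ≥ 0.
Therefore the largest such d is 2.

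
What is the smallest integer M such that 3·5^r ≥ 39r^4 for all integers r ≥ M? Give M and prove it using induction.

M = 7

At r = 6: 46875 < 50544, so the inequality fails and M ≥ 7. We prove 3·5^r ≥ 39r^4 for all r ≥ 7.
For the base case r = 7: 3·5^r = 234375 and 39r^4 = 93639, so 234375 ≥ 93639.
For the inductive step, assume it holds for an arbitrary p ≥ 7, so 3·5^p ≥ 39p^4.
Then 3·5^(p + 1) = 5·(3·5^p) ≥ 5·(39p^4).
Also, for p ≥ 7 we have 5·(39p^4) ≥ 39(p+1)^4, since 5 ≥ (1 + 1/p)^4 for all p ≥ 7.
Combining, 3·5^(p + 1) ≥ 39(p+1)^4.
By induction, the statement is established for all r ≥ 7.
Hence the smallest such M is 7.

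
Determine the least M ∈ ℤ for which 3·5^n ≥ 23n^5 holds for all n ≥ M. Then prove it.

M = 8

At n = 7: 234375 < 386561, so the inequality fails and M ≥ 8. We prove 3·5^n ≥ 23n^5 for all n ≥ 8.
Base case (n = 8): 3·5^n = 1171875 and 23n^5 = 753664, so 1171875 ≥ 753664.
Inductive step: suppose the statement holds for some m ≥ 8, so 3·5^m ≥ 23m^5.
Then 3·5^(m + 1) = 5·(3·5^m) ≥ 5·(23m^5).
Also, for m ≥ 8 we have 5·(23m^5) ≥ 23(m+1)^5, since 5 ≥ (1 + 1/m)^5 for all m ≥ 8.
Combining, 3·5^(m + 1) ≥ 23(m+1)^5.
By induction, the statement is established for all n ≥ 8.
Hence the smallest such M is 8.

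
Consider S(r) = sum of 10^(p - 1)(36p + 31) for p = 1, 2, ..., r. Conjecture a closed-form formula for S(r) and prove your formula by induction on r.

S(r) = 10^r(4r + 3) - 3

We claim S(r) = 10^r(4r + 3) - 3 for all r ≥ 1.
Base case (r = 1): S(1) = 67, and the closed form gives 67. They agree.
Inductive step: suppose the statement holds for some p ≥ 1, so S(p) = 10^p(4p + 3) - 3.
Then S(p+1) = S(p) + (10^p(36p + 67)) = (10^p(4p + 3) - 3) + (10^p(36p + 67)).
Simplifying, S(p+1) = 40·10^p·p + 70·10^p - 3 = 10^(p+1)(4(p+1) + 3) - 3,
which is the closed form with r = p+1.
By induction, the statement is established for all r ≥ 1.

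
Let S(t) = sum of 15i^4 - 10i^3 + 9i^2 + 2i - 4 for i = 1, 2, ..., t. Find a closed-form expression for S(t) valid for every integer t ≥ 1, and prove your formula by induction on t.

S(t) = t(3t^4 + 5t^3 + 3t^2 + 3t - 2)

We claim S(t) = t(3t^4 + 5t^3 + 3t^2 + 3t - 2) for all t ≥ 1.
Base case (t = 1): S(1) = 12, and the closed form gives 12. They agree.
Inductive step: suppose the statement holds for some i ≥ 1, so S(i) = i(3i^4 + 5i^3 + 3i^2 + 3i - 2).
Then S(i+1) = S(i) + (15i^4 + 50i^3 + 69i^2 + 50i + 12) = (i(3i^4 + 5i^3 + 3i^2 + 3i - 2)) + (15i^4 + 50i^3 + 69i^2 + 50i + 12).
Simplifying, S(i+1) = (i + 1)(3i^4 + 17i^3 + 36i^2 + 36i + 12) = (i+1)(3(i+1)^4 + 5(i+1)^3 + 3(i+1)^2 + 3(i+1) - 2),
which is the closed form with t = i+1.
Hence, by induction on t, the claim holds for every t ≥ 1.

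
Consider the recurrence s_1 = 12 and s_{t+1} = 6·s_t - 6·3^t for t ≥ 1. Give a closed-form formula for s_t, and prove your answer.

s_t = 2·3^t + 6^t

Computing the first terms: s_1 = 12, s_2 = 54, s_3 = 270. This suggests s_t = 2·3^t + 6^t.
Base case (t = 1): the formula gives 12 = 12 = s_1.
Suppose the result is true for t = j, so s_j = 2·3^j + 6^j.
Then s_{j+1} = 6·s_j - 6·3^j = 6·(2·3^j + 6^j) - 6·3^j = 2·3^(j + 1) + 6^(j + 1),
which is the claimed formula at t = j+1.
Hence, by induction on t, the claim holds for every t ≥ 1.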